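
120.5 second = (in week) 0.0001992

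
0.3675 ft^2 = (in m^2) 0.03414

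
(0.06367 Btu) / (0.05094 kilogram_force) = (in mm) 1.345e+05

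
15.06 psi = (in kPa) 103.8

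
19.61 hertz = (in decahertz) 1.961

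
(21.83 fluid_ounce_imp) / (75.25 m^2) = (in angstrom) 8.243e+04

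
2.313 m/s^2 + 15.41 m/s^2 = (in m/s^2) 17.72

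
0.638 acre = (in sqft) 2.779e+04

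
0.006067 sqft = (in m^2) 0.0005636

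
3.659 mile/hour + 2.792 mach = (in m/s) 952.3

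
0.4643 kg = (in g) 464.3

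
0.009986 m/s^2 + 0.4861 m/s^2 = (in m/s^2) 0.4961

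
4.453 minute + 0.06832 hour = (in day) 0.005939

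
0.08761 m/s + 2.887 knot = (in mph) 3.518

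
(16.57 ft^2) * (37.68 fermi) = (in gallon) 1.532e-11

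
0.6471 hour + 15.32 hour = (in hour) 15.97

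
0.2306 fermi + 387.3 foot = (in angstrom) 1.18e+12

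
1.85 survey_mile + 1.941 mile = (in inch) 2.402e+05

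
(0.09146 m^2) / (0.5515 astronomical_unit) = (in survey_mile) 6.888e-16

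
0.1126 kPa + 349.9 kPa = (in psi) 50.77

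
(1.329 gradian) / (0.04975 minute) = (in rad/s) 0.006994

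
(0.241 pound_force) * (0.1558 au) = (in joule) 2.499e+10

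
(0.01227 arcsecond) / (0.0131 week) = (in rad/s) 7.508e-12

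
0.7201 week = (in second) 4.355e+05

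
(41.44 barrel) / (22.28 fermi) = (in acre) 7.307e+10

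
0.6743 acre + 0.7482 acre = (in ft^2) 6.196e+04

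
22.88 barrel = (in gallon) 961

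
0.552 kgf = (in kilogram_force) 0.552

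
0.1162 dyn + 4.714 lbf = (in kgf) 2.138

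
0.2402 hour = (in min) 14.41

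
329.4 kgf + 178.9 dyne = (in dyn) 3.23e+08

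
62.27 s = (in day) 0.0007207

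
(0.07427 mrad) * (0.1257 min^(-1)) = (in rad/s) 1.556e-07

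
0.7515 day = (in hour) 18.04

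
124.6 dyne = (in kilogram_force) 0.0001271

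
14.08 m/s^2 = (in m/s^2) 14.08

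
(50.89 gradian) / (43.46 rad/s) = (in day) 2.129e-07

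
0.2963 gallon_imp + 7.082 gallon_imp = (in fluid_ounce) 1134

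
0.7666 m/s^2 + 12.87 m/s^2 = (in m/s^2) 13.64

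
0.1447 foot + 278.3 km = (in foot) 9.131e+05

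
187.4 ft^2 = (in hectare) 0.001741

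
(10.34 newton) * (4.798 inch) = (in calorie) 0.3012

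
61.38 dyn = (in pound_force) 0.000138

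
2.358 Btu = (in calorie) 594.6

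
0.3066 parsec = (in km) 9.461e+12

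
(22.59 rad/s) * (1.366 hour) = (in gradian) 7.072e+06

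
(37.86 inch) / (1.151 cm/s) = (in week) 0.0001381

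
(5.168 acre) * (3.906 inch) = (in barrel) 1.305e+04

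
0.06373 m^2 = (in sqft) 0.686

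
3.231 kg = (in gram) 3231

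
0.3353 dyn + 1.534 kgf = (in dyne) 1.504e+06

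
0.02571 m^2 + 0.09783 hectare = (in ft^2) 1.053e+04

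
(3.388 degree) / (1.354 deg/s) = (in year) 7.934e-08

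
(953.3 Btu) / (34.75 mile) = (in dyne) 1.798e+06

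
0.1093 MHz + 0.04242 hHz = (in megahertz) 0.1093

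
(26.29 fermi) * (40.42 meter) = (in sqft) 1.144e-11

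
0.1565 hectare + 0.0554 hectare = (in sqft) 2.281e+04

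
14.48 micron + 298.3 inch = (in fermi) 7.577e+15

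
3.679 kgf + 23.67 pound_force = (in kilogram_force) 14.42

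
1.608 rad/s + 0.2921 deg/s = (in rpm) 15.4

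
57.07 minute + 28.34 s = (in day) 0.03996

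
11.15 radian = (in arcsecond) 2.3e+06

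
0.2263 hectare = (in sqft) 2.436e+04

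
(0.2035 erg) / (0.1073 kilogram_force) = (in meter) 1.934e-08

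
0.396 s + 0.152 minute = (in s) 9.516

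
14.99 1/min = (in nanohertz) 2.498e+08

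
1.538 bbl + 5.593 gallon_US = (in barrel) 1.671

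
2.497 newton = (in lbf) 0.5613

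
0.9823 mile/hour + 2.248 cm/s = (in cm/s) 46.16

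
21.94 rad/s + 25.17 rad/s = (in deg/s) 2699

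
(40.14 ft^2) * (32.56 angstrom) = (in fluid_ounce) 0.0004106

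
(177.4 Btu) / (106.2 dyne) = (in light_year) 1.863e-08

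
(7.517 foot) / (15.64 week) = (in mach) 7.114e-10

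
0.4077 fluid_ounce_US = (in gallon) 0.003185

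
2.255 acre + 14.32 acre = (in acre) 16.57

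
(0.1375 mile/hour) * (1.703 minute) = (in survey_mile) 0.003903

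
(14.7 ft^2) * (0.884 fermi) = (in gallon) 3.189e-13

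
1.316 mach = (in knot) 871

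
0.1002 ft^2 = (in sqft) 0.1002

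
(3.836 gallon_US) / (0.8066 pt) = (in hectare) 0.005103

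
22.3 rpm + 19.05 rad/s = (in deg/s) 1225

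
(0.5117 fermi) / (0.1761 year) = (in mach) 2.706e-25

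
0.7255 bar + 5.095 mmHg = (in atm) 0.7227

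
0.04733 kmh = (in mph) 0.02941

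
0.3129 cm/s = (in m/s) 0.003129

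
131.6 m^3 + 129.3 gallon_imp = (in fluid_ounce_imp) 4.652e+06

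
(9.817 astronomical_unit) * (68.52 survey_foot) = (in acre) 7.579e+09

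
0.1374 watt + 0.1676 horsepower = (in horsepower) 0.1678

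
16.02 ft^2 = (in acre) 0.0003678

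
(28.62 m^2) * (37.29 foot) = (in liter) 3.253e+05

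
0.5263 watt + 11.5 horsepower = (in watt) 8576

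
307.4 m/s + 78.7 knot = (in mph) 778.2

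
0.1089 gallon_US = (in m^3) 0.0004122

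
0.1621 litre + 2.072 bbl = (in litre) 329.6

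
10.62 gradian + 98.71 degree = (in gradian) 120.3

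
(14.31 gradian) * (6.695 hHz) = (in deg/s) 8622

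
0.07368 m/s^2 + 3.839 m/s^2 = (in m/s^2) 3.913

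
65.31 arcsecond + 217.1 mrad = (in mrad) 217.4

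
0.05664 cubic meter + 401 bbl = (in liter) 6.381e+04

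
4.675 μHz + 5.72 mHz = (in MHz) 5.725e-09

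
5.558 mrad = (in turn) 0.0008846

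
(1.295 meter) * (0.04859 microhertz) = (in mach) 1.848e-10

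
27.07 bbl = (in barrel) 27.07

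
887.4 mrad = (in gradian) 56.49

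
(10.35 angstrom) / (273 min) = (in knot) 1.228e-13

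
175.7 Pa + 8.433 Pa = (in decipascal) 1841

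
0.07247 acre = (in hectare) 0.02933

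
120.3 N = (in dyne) 1.203e+07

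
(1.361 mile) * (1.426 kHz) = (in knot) 6.071e+06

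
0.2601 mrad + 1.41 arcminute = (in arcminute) 2.304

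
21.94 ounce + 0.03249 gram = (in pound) 1.371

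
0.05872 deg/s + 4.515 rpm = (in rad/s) 0.4738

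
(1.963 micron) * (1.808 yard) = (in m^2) 3.245e-06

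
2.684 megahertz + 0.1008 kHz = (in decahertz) 2.684e+05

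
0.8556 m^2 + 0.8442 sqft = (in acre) 0.0002308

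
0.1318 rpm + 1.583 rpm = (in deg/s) 10.29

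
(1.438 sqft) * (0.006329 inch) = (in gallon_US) 0.005673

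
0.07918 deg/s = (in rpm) 0.0132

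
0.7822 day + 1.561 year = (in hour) 1.369e+04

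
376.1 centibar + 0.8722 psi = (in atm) 3.771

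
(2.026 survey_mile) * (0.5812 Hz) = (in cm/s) 1.895e+05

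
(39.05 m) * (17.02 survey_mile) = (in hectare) 107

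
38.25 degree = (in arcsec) 1.377e+05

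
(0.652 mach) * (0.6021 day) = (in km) 1.155e+04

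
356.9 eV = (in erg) 5.718e-10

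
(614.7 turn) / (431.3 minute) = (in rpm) 1.425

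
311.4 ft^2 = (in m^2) 28.93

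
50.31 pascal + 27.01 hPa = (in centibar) 2.751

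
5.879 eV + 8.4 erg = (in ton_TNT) 2.008e-16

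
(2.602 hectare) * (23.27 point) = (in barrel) 1344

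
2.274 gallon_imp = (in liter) 10.34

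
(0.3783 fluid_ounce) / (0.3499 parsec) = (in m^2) 1.036e-21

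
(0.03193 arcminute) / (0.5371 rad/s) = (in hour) 4.804e-09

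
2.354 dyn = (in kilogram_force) 2.4e-06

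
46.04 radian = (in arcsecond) 9.496e+06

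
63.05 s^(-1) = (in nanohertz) 6.305e+10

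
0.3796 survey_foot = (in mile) 7.189e-05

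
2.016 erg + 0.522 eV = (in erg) 2.016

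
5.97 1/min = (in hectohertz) 0.000995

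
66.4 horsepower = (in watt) 4.951e+04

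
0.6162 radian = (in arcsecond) 1.271e+05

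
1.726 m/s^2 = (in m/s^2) 1.726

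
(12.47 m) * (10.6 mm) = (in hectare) 1.322e-05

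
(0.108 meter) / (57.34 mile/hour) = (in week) 6.966e-09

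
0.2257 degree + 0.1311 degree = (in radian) 0.006227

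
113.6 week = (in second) 6.871e+07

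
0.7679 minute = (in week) 7.618e-05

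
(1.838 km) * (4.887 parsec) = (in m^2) 2.772e+20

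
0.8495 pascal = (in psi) 0.0001232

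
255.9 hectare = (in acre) 632.3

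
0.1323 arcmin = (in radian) 3.848e-05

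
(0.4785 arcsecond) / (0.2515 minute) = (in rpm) 1.468e-06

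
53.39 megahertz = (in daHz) 5.339e+06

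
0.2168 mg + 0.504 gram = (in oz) 0.01779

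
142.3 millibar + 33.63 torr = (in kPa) 18.71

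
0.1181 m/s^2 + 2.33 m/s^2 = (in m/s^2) 2.448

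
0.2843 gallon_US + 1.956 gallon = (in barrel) 0.05334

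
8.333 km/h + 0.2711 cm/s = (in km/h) 8.343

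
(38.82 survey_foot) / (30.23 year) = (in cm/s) 1.241e-06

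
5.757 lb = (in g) 2611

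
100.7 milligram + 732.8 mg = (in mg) 833.5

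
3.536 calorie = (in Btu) 0.01402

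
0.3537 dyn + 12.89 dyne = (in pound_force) 2.977e-05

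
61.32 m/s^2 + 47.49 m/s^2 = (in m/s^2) 108.8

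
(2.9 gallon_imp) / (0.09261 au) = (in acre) 2.351e-16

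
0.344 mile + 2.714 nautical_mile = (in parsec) 1.808e-13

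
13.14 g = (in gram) 13.14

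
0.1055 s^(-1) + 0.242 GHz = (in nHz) 2.42e+17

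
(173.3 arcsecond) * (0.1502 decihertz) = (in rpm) 0.0001205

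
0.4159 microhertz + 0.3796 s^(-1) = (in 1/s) 0.3796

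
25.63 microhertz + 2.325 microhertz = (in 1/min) 0.001677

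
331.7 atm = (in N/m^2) 3.361e+07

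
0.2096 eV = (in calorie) 8.026e-21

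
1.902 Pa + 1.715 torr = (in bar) 0.002305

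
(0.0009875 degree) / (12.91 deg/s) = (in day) 8.853e-10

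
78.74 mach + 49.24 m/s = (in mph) 6.008e+04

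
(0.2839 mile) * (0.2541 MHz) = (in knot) 2.257e+08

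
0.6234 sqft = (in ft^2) 0.6234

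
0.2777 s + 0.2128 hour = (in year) 2.43e-05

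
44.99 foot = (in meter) 13.71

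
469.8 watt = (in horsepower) 0.63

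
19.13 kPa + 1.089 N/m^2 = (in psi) 2.775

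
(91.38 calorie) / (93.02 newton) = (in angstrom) 4.11e+10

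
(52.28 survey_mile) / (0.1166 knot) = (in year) 0.04448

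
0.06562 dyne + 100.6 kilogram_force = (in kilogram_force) 100.6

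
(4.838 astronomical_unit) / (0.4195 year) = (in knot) 1.063e+05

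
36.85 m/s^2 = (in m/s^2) 36.85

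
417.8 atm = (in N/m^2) 4.233e+07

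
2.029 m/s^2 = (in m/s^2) 2.029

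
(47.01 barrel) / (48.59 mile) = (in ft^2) 0.001029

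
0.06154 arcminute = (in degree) 0.001026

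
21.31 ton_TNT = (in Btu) 8.451e+07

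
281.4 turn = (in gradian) 1.126e+05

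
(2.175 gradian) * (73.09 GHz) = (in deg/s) 1.431e+11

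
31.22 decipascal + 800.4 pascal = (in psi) 0.1165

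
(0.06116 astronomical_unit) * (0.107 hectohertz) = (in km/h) 3.524e+11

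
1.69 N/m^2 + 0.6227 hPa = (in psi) 0.009277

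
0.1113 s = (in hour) 3.092e-05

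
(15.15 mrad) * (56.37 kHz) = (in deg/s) 4.893e+04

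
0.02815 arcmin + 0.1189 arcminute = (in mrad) 0.04278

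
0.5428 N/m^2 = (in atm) 5.357e-06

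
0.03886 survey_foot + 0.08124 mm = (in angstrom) 1.193e+08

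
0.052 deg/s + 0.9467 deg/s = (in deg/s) 0.9987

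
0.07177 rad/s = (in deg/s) 4.112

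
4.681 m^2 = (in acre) 0.001157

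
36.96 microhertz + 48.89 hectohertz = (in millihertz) 4.889e+06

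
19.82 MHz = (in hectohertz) 1.982e+05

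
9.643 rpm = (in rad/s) 1.01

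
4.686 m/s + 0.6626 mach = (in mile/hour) 515.2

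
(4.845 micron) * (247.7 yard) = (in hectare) 1.097e-07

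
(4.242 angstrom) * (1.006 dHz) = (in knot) 8.295e-11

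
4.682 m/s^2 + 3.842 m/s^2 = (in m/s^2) 8.524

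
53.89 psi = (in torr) 2787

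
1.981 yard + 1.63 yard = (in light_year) 3.49e-16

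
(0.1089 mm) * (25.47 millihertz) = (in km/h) 9.985e-06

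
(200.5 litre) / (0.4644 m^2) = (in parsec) 1.399e-17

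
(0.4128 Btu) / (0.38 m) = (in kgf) 116.9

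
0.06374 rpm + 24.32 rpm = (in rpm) 24.38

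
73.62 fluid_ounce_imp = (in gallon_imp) 0.4601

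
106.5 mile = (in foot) 5.623e+05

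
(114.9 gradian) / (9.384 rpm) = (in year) 5.824e-08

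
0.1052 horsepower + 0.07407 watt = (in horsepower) 0.1053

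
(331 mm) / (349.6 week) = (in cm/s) 1.565e-07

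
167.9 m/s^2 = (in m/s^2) 167.9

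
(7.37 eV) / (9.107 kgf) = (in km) 1.322e-23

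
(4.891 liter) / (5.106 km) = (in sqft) 1.031e-05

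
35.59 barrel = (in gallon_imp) 1245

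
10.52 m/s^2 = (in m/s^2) 10.52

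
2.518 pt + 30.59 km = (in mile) 19.01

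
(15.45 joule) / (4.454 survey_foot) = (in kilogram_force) 1.16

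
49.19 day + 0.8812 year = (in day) 370.8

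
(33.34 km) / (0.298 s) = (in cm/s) 1.119e+07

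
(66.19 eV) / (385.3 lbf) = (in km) 6.188e-24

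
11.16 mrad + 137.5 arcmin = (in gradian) 3.257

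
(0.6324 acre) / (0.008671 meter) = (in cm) 2.951e+07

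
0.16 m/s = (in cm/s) 16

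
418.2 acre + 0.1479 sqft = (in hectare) 169.2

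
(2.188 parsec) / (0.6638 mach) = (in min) 4.978e+12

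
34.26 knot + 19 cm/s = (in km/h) 64.13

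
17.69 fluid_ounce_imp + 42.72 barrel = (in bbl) 42.72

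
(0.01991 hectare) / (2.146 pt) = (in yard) 2.876e+05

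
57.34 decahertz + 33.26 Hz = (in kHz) 0.6067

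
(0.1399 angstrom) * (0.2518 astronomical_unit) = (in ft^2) 5.672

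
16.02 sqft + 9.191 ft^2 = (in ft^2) 25.21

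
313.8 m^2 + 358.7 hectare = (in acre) 886.4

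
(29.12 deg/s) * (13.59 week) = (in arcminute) 1.436e+10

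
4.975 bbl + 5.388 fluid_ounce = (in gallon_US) 209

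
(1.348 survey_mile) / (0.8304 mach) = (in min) 0.1279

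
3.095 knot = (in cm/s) 159.2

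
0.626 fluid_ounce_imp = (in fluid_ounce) 0.6014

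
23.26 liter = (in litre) 23.26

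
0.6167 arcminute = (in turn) 2.855e-05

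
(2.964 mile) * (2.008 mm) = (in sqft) 103.1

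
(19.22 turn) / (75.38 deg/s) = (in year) 2.911e-06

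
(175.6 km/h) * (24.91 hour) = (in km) 4374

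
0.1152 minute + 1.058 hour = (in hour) 1.06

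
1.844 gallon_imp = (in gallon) 2.215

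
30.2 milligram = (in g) 0.0302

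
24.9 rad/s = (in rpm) 237.8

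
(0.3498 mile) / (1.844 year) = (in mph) 2.165e-05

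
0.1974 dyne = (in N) 1.974e-06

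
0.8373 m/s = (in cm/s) 83.73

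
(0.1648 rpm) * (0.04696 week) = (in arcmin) 1.685e+06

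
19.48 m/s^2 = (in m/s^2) 19.48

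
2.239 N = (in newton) 2.239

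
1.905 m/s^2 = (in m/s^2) 1.905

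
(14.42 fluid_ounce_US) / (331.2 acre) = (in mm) 3.182e-07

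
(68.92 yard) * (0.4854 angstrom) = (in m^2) 3.059e-09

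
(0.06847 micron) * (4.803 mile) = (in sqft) 0.005697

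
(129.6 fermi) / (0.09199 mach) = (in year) 1.312e-22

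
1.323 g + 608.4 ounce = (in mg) 1.725e+07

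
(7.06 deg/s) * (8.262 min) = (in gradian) 3889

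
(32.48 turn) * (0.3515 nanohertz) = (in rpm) 6.85e-07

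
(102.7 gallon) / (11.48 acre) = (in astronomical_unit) 5.594e-17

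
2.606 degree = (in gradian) 2.896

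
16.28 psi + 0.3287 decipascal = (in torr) 841.9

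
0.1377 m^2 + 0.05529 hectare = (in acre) 0.1367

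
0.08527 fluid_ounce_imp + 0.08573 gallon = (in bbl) 0.002056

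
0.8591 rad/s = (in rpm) 8.204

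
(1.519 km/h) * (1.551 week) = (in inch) 1.558e+07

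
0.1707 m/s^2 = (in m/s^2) 0.1707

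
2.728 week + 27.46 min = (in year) 0.05237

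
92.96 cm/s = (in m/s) 0.9296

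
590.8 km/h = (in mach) 0.482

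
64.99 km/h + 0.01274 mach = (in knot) 43.52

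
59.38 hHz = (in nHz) 5.938e+12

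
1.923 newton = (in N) 1.923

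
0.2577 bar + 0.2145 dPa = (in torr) 193.3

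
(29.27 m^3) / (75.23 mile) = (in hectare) 2.418e-08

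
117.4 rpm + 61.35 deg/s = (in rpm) 127.6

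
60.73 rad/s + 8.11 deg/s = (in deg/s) 3488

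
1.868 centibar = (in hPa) 18.68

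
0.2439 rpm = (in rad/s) 0.02554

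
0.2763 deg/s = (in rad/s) 0.004822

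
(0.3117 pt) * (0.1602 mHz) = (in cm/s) 1.762e-06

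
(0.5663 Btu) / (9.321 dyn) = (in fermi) 6.41e+21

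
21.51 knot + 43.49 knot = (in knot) 65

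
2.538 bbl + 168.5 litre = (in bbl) 3.598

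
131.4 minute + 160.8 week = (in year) 3.084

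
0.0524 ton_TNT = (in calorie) 5.24e+07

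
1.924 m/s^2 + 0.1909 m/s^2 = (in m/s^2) 2.115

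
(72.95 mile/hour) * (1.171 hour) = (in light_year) 1.453e-11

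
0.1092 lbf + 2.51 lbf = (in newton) 11.65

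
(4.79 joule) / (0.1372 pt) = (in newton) 9.896e+04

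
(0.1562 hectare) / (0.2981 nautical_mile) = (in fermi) 2.829e+15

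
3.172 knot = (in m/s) 1.632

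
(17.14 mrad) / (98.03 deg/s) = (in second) 0.01002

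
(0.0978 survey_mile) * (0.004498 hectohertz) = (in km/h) 254.9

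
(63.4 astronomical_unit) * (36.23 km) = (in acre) 8.491e+13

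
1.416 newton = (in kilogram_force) 0.1444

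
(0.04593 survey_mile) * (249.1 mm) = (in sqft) 198.2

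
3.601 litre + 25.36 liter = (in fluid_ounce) 979.3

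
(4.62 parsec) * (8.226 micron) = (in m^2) 1.173e+12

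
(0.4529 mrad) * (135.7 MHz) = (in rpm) 5.869e+05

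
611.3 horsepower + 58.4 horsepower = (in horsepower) 669.7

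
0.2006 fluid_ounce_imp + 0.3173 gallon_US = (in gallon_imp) 0.2655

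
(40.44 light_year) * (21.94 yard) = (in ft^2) 8.262e+19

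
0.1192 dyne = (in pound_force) 2.68e-07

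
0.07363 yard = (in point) 190.8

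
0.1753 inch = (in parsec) 1.443e-19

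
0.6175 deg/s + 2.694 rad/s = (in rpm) 25.83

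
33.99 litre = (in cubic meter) 0.03399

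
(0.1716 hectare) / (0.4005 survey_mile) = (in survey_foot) 8.735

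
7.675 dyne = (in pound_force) 1.725e-05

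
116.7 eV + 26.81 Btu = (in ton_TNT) 6.761e-06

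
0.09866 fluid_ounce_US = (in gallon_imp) 0.0006418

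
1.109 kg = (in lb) 2.445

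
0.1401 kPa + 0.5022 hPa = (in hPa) 1.903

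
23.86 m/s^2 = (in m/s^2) 23.86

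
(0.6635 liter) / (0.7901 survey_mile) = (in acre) 1.289e-10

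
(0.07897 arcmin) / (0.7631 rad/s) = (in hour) 8.362e-09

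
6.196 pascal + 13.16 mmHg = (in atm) 0.01738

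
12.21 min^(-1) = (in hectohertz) 0.002035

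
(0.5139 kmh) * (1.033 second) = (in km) 0.0001475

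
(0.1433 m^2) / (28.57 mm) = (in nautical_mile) 0.002708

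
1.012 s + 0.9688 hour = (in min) 58.14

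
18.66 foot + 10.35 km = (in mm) 1.036e+07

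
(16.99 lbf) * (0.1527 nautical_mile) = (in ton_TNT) 5.108e-06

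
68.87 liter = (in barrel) 0.4332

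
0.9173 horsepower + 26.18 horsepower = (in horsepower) 27.1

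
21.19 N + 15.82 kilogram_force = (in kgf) 17.98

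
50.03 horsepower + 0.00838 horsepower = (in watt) 3.731e+04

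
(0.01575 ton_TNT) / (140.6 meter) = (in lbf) 1.054e+05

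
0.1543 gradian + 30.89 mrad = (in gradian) 2.121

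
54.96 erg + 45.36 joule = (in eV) 2.831e+20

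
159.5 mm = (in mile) 9.911e-05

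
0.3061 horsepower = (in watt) 228.3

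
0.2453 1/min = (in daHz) 0.0004088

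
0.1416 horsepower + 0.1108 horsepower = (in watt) 188.2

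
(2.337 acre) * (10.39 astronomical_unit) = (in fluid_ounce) 4.971e+20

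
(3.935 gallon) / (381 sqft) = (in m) 0.0004208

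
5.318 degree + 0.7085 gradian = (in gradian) 6.617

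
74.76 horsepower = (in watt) 5.575e+04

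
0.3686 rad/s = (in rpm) 3.52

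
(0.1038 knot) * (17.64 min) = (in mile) 0.03512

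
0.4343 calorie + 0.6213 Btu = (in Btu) 0.623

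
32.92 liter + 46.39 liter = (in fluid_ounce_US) 2682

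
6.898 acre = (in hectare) 2.792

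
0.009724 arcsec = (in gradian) 3.001e-06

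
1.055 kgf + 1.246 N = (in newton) 11.59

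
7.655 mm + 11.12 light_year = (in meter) 1.052e+17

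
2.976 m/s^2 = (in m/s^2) 2.976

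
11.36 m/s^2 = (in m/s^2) 11.36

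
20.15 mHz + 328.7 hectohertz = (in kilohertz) 32.87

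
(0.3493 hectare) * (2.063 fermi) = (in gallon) 1.904e-09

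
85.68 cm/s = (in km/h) 3.084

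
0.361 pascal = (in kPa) 0.000361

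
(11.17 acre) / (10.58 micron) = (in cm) 4.273e+11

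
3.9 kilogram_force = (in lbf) 8.598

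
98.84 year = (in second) 3.117e+09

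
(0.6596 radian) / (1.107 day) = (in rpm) 6.586e-05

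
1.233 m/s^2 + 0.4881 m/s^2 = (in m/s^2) 1.721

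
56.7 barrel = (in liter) 9015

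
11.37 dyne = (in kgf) 1.159e-05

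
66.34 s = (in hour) 0.01843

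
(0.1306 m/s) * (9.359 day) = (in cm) 1.056e+07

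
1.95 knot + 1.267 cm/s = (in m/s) 1.016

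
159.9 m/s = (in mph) 357.7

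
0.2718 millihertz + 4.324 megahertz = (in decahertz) 4.324e+05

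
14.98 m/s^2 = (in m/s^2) 14.98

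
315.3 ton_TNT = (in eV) 8.234e+30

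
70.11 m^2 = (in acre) 0.01732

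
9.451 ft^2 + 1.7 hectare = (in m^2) 1.7e+04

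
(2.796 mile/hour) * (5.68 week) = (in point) 1.217e+10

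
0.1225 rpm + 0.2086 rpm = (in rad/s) 0.03467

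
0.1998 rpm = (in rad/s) 0.02092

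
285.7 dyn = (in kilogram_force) 0.0002913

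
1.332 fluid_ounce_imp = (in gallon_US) 0.009998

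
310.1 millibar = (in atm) 0.306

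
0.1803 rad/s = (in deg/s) 10.33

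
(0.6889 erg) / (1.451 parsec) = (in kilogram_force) 1.569e-25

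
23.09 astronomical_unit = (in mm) 3.454e+15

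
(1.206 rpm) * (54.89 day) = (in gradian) 3.813e+07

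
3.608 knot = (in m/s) 1.856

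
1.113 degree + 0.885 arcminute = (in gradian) 1.253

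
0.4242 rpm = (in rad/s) 0.04442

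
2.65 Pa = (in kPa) 0.00265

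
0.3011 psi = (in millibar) 20.76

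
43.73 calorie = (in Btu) 0.1734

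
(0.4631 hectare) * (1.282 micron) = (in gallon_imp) 1.306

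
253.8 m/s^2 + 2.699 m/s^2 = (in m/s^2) 256.5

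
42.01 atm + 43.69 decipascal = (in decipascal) 4.257e+07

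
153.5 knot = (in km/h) 284.3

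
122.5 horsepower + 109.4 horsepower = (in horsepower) 231.9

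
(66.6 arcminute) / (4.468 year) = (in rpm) 1.313e-09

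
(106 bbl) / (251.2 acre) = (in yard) 1.813e-05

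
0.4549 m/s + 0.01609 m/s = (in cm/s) 47.1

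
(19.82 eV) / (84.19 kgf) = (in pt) 1.09e-17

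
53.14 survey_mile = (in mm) 8.552e+07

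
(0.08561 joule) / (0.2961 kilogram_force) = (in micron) 2.948e+04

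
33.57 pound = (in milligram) 1.523e+07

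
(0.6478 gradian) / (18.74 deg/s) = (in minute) 0.0005185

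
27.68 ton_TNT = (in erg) 1.158e+18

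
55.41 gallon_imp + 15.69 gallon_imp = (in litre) 323.2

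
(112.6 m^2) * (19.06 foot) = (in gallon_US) 1.728e+05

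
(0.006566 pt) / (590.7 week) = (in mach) 1.904e-17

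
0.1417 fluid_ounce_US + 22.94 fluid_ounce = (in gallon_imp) 0.1502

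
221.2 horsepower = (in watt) 1.649e+05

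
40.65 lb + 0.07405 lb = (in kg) 18.47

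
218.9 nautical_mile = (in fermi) 4.054e+20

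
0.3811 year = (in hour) 3338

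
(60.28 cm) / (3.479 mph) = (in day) 4.486e-06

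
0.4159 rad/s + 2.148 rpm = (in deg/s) 36.72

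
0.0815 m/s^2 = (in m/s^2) 0.0815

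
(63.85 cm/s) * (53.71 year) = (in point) 3.066e+12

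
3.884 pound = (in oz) 62.14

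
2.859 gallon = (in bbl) 0.06807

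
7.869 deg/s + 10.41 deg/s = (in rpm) 3.046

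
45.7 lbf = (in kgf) 20.73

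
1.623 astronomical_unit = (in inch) 9.559e+12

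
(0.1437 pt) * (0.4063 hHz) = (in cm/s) 0.206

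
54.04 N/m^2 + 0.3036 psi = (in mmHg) 16.11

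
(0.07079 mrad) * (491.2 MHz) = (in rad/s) 3.477e+04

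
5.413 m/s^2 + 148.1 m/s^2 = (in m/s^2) 153.5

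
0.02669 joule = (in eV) 1.666e+17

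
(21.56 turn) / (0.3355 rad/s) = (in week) 0.0006676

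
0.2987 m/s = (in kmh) 1.075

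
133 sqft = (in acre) 0.003053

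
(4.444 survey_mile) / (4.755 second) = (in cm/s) 1.504e+05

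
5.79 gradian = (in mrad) 90.95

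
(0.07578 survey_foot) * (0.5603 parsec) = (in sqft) 4.298e+15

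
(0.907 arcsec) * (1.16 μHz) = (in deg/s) 2.923e-10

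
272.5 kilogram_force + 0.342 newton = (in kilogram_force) 272.5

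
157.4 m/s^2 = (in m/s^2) 157.4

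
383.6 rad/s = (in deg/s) 2.198e+04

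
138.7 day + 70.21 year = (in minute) 3.71e+07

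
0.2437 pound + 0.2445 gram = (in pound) 0.2442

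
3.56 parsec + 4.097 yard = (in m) 1.099e+17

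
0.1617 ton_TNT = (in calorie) 1.617e+08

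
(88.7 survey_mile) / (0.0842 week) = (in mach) 0.008233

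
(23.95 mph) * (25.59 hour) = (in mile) 612.9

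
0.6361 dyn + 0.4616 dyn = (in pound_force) 2.468e-06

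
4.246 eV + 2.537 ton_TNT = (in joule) 1.061e+10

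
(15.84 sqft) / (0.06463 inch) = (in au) 5.992e-09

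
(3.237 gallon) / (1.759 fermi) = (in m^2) 6.966e+12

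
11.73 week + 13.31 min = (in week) 11.73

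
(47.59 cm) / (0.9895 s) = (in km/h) 1.731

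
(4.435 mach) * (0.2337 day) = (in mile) 1.895e+04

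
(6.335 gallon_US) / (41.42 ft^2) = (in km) 6.232e-06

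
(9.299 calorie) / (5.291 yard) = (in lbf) 1.808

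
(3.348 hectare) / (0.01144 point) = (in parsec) 2.688e-07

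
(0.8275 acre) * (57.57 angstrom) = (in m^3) 1.928e-05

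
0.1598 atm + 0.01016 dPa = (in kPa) 16.19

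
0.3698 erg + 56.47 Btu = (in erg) 5.958e+11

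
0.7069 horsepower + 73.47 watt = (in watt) 600.6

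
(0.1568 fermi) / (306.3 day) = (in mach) 1.74e-26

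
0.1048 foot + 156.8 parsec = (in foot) 1.587e+19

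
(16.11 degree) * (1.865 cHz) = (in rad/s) 0.005244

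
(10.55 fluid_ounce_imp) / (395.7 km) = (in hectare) 7.575e-14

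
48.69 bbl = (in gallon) 2045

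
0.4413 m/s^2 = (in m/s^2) 0.4413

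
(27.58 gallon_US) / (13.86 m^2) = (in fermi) 7.533e+12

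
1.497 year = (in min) 7.868e+05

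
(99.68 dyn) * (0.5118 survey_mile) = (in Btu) 0.0007782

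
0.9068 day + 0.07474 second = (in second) 7.835e+04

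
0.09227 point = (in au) 2.176e-16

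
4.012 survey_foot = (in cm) 122.3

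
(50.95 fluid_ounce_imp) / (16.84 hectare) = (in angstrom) 85.96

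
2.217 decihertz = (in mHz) 221.7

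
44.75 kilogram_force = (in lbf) 98.66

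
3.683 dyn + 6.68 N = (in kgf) 0.6812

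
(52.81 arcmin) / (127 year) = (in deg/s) 2.198e-10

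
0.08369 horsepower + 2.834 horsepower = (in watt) 2176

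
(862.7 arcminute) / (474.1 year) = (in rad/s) 1.678e-11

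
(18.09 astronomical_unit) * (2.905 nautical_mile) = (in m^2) 1.456e+16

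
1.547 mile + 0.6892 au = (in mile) 6.407e+07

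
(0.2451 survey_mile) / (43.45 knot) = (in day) 0.0002042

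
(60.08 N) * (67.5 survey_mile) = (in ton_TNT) 0.00156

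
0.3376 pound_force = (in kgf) 0.1531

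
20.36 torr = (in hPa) 27.14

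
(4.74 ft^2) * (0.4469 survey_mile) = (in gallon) 8.367e+04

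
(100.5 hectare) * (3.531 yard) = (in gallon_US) 8.572e+08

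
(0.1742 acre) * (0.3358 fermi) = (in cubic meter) 2.367e-13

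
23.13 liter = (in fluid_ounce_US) 782.1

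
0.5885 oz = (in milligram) 1.668e+04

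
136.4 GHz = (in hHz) 1.364e+09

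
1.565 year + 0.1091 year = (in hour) 1.467e+04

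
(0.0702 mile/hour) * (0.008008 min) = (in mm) 15.08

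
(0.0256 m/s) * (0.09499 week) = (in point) 4.169e+06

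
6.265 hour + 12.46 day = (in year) 0.03485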